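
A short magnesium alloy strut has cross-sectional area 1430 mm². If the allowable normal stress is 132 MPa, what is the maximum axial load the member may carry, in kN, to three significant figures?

189 kN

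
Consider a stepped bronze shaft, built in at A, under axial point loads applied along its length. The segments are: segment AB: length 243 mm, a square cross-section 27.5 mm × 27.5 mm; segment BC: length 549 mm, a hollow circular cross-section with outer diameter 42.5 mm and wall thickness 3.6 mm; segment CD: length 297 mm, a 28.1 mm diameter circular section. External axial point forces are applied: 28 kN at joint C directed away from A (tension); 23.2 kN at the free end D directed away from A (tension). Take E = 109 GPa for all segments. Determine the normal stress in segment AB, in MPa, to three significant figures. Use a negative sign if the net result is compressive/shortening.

Internal axial forces (sectioning from the free end, tension +): N_CD = 23.2 kN, N_BC = 51.2 kN, N_AB = 51.2 kN.
A_AB = 756.2 mm².
σ_AB = N_AB/A_AB = 51200/756.2 = 67.7 MPa.

67.7 MPa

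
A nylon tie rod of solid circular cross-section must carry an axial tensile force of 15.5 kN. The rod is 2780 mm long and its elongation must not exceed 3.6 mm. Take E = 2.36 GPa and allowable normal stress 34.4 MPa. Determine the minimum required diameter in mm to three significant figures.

Required area A ≥ P/σ_allow = 15500/34.4 = 450.6 mm².
For a solid circular section, d ≥ √(4A/π) = 23.95 mm.
Elongation limit: A ≥ PL/(Eδ_allow) = 15500·2780/(2360·3.6) = 5072 mm² ⇒ d ≥ 80.36 mm.
The elongation limit governs.

80.4 mm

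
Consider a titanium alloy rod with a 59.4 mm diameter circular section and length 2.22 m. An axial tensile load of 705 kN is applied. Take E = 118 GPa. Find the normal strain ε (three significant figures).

A = 2771 mm².
σ = N/A = 254.4 MPa; ε = σ/E = 254.4/118000 = 2.156e-03.

0.00216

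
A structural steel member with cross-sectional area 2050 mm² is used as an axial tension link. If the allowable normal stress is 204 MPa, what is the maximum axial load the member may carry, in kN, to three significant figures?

P_max = σ_allow · A = 204 · 2050 = 418200 N = 418.2 kN.

418 kN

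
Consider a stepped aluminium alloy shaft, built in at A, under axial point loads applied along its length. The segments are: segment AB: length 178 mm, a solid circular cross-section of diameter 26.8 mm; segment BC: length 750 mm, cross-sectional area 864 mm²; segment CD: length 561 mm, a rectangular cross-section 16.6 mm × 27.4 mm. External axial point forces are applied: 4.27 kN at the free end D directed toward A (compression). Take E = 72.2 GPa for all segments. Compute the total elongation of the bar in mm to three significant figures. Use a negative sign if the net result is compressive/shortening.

Internal axial forces (sectioning from the free end, tension +): N_CD = -4.27 kN, N_BC = -4.27 kN, N_AB = -4.27 kN.
A_AB = 564.1 mm².
A_CD = 454.8 mm².
δ_AB = -4270·178/(564.1·72200) = -0.01866 mm
δ_BC = -4270·750/(864·72200) = -0.05134 mm
δ_CD = -4270·561/(454.8·72200) = -0.07294 mm
δ = Σδ_i = -0.1429 mm.

-0.143 mm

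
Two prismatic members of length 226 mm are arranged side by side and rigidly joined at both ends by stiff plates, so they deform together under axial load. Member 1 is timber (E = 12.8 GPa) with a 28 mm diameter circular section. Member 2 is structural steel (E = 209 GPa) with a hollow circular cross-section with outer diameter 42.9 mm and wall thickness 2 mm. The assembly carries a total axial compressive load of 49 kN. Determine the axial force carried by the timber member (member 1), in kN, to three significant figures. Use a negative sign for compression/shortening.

-6.27 kN

A_1 = 615.8 mm².
A_2 = 257 mm².
Equal strain + equilibrium ⇒ each member carries load in proportion to AE: A₁E₁ = 7882000 N, A₂E₂ = 53710000 N, ΣAE = 61590000 N.
F₁ = P·A₁E₁/ΣAE = -49000·7882000/61590000 = -6270 N.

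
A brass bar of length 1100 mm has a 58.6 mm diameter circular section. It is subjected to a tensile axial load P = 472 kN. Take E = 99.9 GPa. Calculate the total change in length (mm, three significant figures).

A = 2697 mm².
δ_mech = NL/(AE) = 472000·1100/(2697·99900) = 1.927 mm.

1.93 mm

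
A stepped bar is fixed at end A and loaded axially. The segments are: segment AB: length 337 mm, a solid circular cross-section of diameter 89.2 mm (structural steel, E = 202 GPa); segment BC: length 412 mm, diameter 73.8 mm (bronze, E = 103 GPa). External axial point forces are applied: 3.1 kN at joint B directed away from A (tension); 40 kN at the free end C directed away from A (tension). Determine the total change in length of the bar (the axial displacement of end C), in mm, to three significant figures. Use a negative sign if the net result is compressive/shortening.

Internal axial forces (sectioning from the free end, tension +): N_BC = 40 kN, N_AB = 43.1 kN.
A_AB = 6249 mm².
A_BC = 4278 mm².
δ_AB = 43100·337/(6249·202000) = 0.01151 mm
δ_BC = 40000·412/(4278·103000) = 0.0374 mm
δ = Σδ_i = 0.04891 mm.

0.0489 mm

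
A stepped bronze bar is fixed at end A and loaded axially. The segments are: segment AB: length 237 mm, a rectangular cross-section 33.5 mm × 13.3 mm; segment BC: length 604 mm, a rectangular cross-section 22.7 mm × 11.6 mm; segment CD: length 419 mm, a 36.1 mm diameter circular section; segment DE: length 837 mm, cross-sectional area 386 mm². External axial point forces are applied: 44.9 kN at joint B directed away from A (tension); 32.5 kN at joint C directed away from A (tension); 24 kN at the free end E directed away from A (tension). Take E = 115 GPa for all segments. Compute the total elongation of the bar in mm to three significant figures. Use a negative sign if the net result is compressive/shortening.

2.13 mm

Internal axial forces (sectioning from the free end, tension +): N_DE = 24 kN, N_CD = 24 kN, N_BC = 56.5 kN, N_AB = 101.4 kN.
A_AB = 445.6 mm².
A_BC = 263.3 mm².
A_CD = 1024 mm².
δ_AB = 101400·237/(445.6·115000) = 0.469 mm
δ_BC = 56500·604/(263.3·115000) = 1.127 mm
δ_CD = 24000·419/(1024·115000) = 0.08543 mm
δ_DE = 24000·837/(386·115000) = 0.4525 mm
δ = Σδ_i = 2.134 mm.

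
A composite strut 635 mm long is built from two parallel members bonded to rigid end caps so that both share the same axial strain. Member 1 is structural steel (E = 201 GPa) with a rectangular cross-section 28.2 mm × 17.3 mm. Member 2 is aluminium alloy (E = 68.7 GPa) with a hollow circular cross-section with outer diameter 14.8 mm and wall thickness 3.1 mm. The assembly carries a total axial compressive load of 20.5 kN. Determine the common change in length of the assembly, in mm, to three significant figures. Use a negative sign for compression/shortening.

-0.123 mm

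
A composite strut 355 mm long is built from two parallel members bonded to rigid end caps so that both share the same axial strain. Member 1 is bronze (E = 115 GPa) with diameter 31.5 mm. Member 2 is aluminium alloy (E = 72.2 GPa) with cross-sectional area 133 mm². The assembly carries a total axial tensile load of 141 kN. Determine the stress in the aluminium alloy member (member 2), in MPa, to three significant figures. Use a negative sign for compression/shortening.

A_1 = 779.3 mm².
Equal strain + equilibrium ⇒ each member carries load in proportion to AE: A₁E₁ = 89620000 N, A₂E₂ = 9603000 N, ΣAE = 99220000 N.
σ₂ = P·E₂/ΣAE = 141000·72200/99220000 = 102.6 MPa.

103 MPa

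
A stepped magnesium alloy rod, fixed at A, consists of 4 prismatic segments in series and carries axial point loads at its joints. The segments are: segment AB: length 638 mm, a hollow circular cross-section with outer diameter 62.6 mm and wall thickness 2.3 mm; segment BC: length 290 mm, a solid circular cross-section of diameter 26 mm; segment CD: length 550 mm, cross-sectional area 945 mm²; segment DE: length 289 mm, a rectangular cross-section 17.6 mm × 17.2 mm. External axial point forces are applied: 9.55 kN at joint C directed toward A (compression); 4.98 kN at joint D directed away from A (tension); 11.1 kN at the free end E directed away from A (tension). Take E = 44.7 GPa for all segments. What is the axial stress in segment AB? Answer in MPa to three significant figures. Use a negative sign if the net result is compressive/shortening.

15.0 MPa

Internal axial forces (sectioning from the free end, tension +): N_DE = 11.1 kN, N_CD = 16.08 kN, N_BC = 6.53 kN, N_AB = 6.53 kN.
A_AB = 435.7 mm².
σ_AB = N_AB/A_AB = 6530/435.7 = 14.99 MPa.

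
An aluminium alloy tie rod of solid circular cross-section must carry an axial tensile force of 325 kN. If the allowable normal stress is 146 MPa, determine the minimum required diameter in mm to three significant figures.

53.2 mm

Required area A ≥ P/σ_allow = 325000/146 = 2226 mm².
For a solid circular section, d ≥ √(4A/π) = 53.24 mm.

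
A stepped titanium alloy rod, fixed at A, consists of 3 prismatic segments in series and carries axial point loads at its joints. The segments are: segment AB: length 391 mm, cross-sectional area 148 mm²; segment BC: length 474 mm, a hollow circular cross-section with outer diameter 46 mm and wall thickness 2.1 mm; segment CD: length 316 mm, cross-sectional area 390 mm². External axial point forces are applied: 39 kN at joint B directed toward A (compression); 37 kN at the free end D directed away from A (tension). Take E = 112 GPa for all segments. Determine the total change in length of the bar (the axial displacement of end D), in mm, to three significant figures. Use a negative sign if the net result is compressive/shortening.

Internal axial forces (sectioning from the free end, tension +): N_CD = 37 kN, N_BC = 37 kN, N_AB = -2 kN.
A_BC = 289.6 mm².
δ_AB = -2000·391/(148·112000) = -0.04718 mm
δ_BC = 37000·474/(289.6·112000) = 0.5407 mm
δ_CD = 37000·316/(390·112000) = 0.2677 mm
δ = Σδ_i = 0.7612 mm.

0.761 mm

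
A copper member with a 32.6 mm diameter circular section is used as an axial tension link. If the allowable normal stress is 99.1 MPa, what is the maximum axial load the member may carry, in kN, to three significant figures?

82.7 kN

A = 834.7 mm².
P_max = σ_allow · A = 99.1 · 834.7 = 82720 N = 82.72 kN.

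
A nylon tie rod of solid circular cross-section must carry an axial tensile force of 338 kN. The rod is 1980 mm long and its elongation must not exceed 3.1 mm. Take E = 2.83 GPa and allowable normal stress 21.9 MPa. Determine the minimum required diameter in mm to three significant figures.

312 mm

Required area A ≥ P/σ_allow = 338000/21.9 = 15430 mm².
For a solid circular section, d ≥ √(4A/π) = 140.2 mm.
Elongation limit: A ≥ PL/(Eδ_allow) = 338000·1980/(2830·3.1) = 76280 mm² ⇒ d ≥ 311.7 mm.
The elongation limit governs.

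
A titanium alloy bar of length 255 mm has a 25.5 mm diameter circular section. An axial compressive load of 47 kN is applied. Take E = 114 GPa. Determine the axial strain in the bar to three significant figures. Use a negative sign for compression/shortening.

-8.07e-04

A = 510.7 mm².
σ = N/A = -92.03 MPa; ε = σ/E = -92.03/114000 = -8.073e-04.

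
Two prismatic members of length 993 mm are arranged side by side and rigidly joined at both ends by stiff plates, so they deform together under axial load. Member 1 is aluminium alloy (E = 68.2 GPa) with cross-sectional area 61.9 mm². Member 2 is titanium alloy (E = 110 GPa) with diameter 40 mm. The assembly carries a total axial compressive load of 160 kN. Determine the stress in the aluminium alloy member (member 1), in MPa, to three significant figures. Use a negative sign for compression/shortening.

A_2 = 1257 mm².
Equal strain + equilibrium ⇒ each member carries load in proportion to AE: A₁E₁ = 4222000 N, A₂E₂ = 138200000 N, ΣAE = 142500000 N.
σ₁ = P·E₁/ΣAE = -160000·68200/142500000 = -76.6 MPa.

-76.6 MPa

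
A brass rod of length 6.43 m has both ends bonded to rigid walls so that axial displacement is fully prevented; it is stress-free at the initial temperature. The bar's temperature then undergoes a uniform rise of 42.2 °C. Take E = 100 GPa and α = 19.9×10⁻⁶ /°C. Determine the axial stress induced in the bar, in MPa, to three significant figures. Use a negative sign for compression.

-84.0 MPa

Free thermal expansion αLΔT = 19.9e-6 · 6430 · 42.2 = 5.4 mm.
The walls impose strain ε = −(5.4)/6430 = -8.3978e-04; σ = Eε = 100000 · -8.3978e-04 = -83.98 MPa.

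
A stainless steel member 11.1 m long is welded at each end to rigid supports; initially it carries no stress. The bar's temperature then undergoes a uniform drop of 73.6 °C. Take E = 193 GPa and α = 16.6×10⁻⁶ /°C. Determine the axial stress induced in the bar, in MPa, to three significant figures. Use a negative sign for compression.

236 MPa

Free thermal expansion αLΔT = 16.6e-6 · 11100 · -73.6 = -13.56 mm.
The walls impose strain ε = −(-13.56)/11100 = 1.2218e-03; σ = Eε = 193000 · 1.2218e-03 = 235.8 MPa.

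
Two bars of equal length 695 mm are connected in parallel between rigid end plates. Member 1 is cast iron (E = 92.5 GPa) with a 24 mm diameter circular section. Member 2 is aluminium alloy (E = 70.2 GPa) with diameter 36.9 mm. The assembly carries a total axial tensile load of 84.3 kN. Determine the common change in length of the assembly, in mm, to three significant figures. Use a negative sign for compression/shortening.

0.501 mm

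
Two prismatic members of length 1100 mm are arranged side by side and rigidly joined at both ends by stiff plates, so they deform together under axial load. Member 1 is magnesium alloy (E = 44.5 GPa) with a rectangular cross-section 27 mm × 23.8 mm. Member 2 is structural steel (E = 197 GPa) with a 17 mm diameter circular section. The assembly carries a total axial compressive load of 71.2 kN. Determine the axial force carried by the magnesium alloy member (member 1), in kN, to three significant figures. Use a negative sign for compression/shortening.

-27.8 kN

A_1 = 642.6 mm².
A_2 = 227 mm².
Equal strain + equilibrium ⇒ each member carries load in proportion to AE: A₁E₁ = 28600000 N, A₂E₂ = 44720000 N, ΣAE = 73310000 N.
F₁ = P·A₁E₁/ΣAE = -71200·28600000/73310000 = -27770 N.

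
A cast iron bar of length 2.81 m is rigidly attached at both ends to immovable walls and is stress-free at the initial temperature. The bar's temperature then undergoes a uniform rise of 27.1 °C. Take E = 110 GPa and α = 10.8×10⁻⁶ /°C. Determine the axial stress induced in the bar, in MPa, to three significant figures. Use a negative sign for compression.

-32.2 MPa

Free thermal expansion αLΔT = 10.8e-6 · 2810 · 27.1 = 0.8224 mm.
The walls impose strain ε = −(0.8224)/2810 = -2.9268e-04; σ = Eε = 110000 · -2.9268e-04 = -32.19 MPa.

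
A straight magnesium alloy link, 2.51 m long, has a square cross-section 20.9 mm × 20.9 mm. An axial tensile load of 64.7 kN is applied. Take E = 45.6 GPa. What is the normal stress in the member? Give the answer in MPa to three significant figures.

A = 436.8 mm².
σ = N/A = 64700/436.8 = 148.1 MPa.

148 MPa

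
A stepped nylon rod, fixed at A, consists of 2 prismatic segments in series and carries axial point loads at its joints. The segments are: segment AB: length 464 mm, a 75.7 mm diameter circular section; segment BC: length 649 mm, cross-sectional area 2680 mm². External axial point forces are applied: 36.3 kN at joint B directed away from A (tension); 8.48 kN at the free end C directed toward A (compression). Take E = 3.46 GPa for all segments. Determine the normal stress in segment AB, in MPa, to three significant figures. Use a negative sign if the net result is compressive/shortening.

6.18 MPa

Internal axial forces (sectioning from the free end, tension +): N_BC = -8.48 kN, N_AB = 27.82 kN.
A_AB = 4501 mm².
σ_AB = N_AB/A_AB = 27820/4501 = 6.181 MPa.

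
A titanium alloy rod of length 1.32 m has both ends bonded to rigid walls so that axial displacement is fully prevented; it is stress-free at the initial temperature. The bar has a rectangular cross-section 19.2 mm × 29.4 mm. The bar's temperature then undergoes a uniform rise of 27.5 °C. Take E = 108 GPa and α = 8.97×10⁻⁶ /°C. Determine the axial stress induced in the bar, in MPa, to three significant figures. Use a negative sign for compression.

-26.6 MPa

Free thermal expansion αLΔT = 8.97e-6 · 1320 · 27.5 = 0.3256 mm.
The walls impose strain ε = −(0.3256)/1320 = -2.4668e-04; σ = Eε = 108000 · -2.4668e-04 = -26.64 MPa.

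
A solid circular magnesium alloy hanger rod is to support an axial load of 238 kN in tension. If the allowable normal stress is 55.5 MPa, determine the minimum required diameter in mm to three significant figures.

Required area A ≥ P/σ_allow = 238000/55.5 = 4288 mm².
For a solid circular section, d ≥ √(4A/π) = 73.89 mm.

73.9 mm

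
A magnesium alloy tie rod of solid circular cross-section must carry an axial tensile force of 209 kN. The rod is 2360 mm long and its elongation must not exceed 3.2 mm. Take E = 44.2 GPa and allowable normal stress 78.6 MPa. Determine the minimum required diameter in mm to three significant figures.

Required area A ≥ P/σ_allow = 209000/78.6 = 2659 mm².
For a solid circular section, d ≥ √(4A/π) = 58.19 mm.
Elongation limit: A ≥ PL/(Eδ_allow) = 209000·2360/(44200·3.2) = 3487 mm² ⇒ d ≥ 66.63 mm.
The elongation limit governs.

66.6 mm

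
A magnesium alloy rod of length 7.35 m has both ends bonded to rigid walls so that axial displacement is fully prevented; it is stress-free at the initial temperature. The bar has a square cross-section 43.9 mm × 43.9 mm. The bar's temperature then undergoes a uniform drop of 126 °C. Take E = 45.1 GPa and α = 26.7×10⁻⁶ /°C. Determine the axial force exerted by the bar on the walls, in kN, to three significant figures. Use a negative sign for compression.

Free thermal expansion αLΔT = 26.7e-6 · 7350 · -126 = -24.73 mm.
The walls impose strain ε = −(-24.73)/7350 = 3.3642e-03; σ = Eε = 45100 · 3.3642e-03 = 151.7 MPa.
Wall reaction R = σ·A = 151.7·1927 = 292400 N = 292.4 kN.

292 kN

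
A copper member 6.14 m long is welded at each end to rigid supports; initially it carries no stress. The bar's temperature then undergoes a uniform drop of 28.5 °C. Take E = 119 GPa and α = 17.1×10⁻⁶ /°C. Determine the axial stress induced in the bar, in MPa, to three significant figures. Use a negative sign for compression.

58.0 MPa

Free thermal expansion αLΔT = 17.1e-6 · 6140 · -28.5 = -2.992 mm.
The walls impose strain ε = −(-2.992)/6140 = 4.8735e-04; σ = Eε = 119000 · 4.8735e-04 = 57.99 MPa.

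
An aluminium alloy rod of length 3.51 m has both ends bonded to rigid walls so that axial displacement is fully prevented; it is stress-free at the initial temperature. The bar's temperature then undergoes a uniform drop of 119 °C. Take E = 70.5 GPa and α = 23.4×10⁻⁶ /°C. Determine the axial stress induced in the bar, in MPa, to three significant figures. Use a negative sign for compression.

Free thermal expansion αLΔT = 23.4e-6 · 3510 · -119 = -9.774 mm.
The walls impose strain ε = −(-9.774)/3510 = 2.7846e-03; σ = Eε = 70500 · 2.7846e-03 = 196.3 MPa.

196 MPa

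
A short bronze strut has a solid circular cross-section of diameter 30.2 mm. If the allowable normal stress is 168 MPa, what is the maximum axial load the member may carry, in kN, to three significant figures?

A = 716.3 mm².
P_max = σ_allow · A = 168 · 716.3 = 120300 N = 120.3 kN.

120 kN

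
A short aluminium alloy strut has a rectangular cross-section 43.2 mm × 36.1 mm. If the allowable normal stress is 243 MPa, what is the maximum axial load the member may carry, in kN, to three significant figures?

A = 1560 mm².
P_max = σ_allow · A = 243 · 1560 = 379000 N = 379 kN.

379 kN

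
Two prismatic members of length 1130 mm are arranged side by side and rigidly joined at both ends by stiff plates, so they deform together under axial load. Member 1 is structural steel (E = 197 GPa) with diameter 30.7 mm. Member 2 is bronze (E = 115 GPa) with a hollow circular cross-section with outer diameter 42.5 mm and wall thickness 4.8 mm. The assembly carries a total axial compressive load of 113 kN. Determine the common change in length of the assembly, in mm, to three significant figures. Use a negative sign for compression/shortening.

-0.605 mm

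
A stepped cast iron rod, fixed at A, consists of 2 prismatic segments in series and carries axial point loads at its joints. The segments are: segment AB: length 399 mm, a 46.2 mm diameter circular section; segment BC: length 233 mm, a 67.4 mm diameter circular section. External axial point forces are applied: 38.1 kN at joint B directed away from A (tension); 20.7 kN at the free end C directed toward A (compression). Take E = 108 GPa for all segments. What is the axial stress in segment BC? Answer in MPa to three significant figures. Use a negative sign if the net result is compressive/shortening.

Internal axial forces (sectioning from the free end, tension +): N_BC = -20.7 kN, N_AB = 17.4 kN.
A_BC = 3568 mm².
σ_BC = N_BC/A_BC = -20700/3568 = -5.802 MPa.

-5.80 MPa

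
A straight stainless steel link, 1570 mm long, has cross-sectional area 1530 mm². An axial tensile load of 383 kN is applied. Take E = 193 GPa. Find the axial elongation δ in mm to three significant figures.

2.04 mm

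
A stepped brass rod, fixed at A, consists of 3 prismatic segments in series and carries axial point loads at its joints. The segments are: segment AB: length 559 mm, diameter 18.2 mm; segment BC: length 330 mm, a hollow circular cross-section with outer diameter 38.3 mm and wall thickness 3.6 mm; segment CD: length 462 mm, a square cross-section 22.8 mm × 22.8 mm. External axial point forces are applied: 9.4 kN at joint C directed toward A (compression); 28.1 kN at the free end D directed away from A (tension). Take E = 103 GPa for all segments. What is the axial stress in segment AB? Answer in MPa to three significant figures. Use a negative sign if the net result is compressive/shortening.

Internal axial forces (sectioning from the free end, tension +): N_CD = 28.1 kN, N_BC = 18.7 kN, N_AB = 18.7 kN.
A_AB = 260.2 mm².
σ_AB = N_AB/A_AB = 18700/260.2 = 71.88 MPa.

71.9 MPa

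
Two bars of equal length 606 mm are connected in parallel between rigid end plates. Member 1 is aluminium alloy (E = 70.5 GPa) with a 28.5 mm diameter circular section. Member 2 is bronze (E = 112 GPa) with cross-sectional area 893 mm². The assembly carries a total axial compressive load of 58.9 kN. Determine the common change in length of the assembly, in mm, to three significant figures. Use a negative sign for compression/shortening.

A_1 = 637.9 mm².
Equal strain + equilibrium ⇒ each member carries load in proportion to AE: A₁E₁ = 44970000 N, A₂E₂ = 100000000 N, ΣAE = 145000000 N.
δ = PL/ΣAE = -58900·606/145000000 = -0.2462 mm.

-0.246 mm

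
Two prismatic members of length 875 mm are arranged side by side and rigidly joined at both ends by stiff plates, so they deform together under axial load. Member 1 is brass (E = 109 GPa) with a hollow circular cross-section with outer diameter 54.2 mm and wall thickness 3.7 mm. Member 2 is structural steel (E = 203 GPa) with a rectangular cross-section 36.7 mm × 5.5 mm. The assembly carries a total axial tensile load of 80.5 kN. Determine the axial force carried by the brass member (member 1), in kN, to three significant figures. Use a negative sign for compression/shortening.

49.1 kN

A_1 = 587 mm².
A_2 = 201.9 mm².
Equal strain + equilibrium ⇒ each member carries load in proportion to AE: A₁E₁ = 63980000 N, A₂E₂ = 40980000 N, ΣAE = 105000000 N.
F₁ = P·A₁E₁/ΣAE = 80500·63980000/105000000 = 49070 N.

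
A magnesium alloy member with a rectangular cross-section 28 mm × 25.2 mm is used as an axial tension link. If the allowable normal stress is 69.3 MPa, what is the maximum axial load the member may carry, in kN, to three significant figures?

A = 705.6 mm².
P_max = σ_allow · A = 69.3 · 705.6 = 48900 N = 48.9 kN.

48.9 kN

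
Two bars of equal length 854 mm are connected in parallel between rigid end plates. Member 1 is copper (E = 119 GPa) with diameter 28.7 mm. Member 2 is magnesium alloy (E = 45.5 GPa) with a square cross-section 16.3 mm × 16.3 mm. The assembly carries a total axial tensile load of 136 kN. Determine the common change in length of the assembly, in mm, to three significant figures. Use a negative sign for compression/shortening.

A_1 = 646.9 mm².
A_2 = 265.7 mm².
Equal strain + equilibrium ⇒ each member carries load in proportion to AE: A₁E₁ = 76980000 N, A₂E₂ = 12090000 N, ΣAE = 89070000 N.
δ = PL/ΣAE = 136000·854/89070000 = 1.304 mm.

1.30 mm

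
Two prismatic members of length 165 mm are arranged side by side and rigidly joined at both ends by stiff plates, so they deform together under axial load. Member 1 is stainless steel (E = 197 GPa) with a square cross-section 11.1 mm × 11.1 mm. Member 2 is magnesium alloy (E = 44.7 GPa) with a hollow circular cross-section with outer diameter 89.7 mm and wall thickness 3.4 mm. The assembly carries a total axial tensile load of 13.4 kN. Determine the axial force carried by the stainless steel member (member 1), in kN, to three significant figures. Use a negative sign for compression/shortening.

4.97 kN

A_1 = 123.2 mm².
A_2 = 921.8 mm².
Equal strain + equilibrium ⇒ each member carries load in proportion to AE: A₁E₁ = 24270000 N, A₂E₂ = 41200000 N, ΣAE = 65480000 N.
F₁ = P·A₁E₁/ΣAE = 13400·24270000/65480000 = 4967 N.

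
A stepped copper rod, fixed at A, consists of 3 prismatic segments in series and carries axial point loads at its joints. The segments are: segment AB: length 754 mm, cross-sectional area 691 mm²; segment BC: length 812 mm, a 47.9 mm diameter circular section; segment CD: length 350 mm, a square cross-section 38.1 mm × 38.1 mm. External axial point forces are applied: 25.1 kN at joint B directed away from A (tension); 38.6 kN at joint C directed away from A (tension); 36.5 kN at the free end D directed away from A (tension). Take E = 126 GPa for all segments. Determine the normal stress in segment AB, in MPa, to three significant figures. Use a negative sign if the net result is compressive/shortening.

145 MPa

Internal axial forces (sectioning from the free end, tension +): N_CD = 36.5 kN, N_BC = 75.1 kN, N_AB = 100.2 kN.
σ_AB = N_AB/A_AB = 100200/691 = 145 MPa.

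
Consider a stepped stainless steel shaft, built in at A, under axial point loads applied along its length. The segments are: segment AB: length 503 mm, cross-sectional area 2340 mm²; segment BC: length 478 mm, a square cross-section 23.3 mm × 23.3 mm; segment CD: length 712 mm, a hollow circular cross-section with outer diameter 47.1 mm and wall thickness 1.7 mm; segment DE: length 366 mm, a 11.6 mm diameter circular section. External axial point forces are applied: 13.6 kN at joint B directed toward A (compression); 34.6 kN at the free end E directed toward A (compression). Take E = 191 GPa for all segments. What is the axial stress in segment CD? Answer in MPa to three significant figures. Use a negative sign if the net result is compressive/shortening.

-143 MPa

Internal axial forces (sectioning from the free end, tension +): N_DE = -34.6 kN, N_CD = -34.6 kN, N_BC = -34.6 kN, N_AB = -48.2 kN.
A_CD = 242.5 mm².
σ_CD = N_CD/A_CD = -34600/242.5 = -142.7 MPa.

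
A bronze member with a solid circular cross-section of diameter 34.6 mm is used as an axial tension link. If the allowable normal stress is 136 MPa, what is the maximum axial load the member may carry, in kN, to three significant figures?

128 kN

A = 940.2 mm².
P_max = σ_allow · A = 136 · 940.2 = 127900 N = 127.9 kN.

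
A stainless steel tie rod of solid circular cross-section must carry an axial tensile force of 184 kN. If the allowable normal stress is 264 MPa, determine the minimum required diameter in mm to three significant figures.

29.8 mm

Required area A ≥ P/σ_allow = 184000/264 = 697 mm².
For a solid circular section, d ≥ √(4A/π) = 29.79 mm.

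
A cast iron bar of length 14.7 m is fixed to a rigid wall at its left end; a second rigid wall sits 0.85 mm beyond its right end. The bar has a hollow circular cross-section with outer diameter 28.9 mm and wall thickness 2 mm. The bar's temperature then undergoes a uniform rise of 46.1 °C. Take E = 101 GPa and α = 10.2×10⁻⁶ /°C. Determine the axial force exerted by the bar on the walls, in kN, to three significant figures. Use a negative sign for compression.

-7.04 kN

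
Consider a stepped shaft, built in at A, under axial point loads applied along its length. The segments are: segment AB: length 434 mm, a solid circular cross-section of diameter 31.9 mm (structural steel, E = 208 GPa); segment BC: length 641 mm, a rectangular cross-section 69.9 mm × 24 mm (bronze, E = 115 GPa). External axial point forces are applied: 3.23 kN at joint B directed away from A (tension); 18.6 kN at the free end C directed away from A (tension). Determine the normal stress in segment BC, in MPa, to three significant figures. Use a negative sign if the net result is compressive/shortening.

Internal axial forces (sectioning from the free end, tension +): N_BC = 18.6 kN, N_AB = 21.83 kN.
A_BC = 1678 mm².
σ_BC = N_BC/A_BC = 18600/1678 = 11.09 MPa.

11.1 MPa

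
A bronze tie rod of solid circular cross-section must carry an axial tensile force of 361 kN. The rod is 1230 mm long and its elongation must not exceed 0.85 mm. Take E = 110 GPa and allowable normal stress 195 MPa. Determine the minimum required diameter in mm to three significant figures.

77.8 mm

Required area A ≥ P/σ_allow = 361000/195 = 1851 mm².
For a solid circular section, d ≥ √(4A/π) = 48.55 mm.
Elongation limit: A ≥ PL/(Eδ_allow) = 361000·1230/(110000·0.85) = 4749 mm² ⇒ d ≥ 77.76 mm.
The elongation limit governs.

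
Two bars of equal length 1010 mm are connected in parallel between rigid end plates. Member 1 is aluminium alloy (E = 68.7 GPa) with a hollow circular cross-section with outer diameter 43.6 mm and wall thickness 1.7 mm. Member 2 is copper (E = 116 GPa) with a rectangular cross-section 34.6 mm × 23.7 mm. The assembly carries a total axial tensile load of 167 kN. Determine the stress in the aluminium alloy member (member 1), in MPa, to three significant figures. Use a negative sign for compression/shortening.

A_1 = 223.8 mm².
A_2 = 820 mm².
Equal strain + equilibrium ⇒ each member carries load in proportion to AE: A₁E₁ = 15370000 N, A₂E₂ = 95120000 N, ΣAE = 110500000 N.
σ₁ = P·E₁/ΣAE = 167000·68700/110500000 = 103.8 MPa.

104 MPa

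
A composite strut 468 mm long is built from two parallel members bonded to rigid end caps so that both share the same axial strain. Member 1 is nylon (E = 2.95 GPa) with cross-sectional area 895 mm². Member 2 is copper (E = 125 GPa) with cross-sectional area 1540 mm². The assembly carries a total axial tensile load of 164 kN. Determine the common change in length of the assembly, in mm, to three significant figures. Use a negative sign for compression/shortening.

Equal strain + equilibrium ⇒ each member carries load in proportion to AE: A₁E₁ = 2640000 N, A₂E₂ = 192500000 N, ΣAE = 195100000 N.
δ = PL/ΣAE = 164000·468/195100000 = 0.3933 mm.

0.393 mm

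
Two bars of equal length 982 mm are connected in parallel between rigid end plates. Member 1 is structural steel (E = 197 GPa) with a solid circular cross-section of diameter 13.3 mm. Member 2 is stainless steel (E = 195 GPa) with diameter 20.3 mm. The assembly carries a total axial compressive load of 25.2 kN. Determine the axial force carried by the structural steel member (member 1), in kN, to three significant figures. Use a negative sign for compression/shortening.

-7.62 kN

A_1 = 138.9 mm².
A_2 = 323.7 mm².
Equal strain + equilibrium ⇒ each member carries load in proportion to AE: A₁E₁ = 27370000 N, A₂E₂ = 63110000 N, ΣAE = 90480000 N.
F₁ = P·A₁E₁/ΣAE = -25200·27370000/90480000 = -7623 N.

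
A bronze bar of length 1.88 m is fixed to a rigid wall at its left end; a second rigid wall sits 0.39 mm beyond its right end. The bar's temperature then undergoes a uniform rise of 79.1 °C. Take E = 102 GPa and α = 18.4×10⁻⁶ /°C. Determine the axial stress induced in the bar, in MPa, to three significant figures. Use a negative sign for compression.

-127 MPa

Free thermal expansion αLΔT = 18.4e-6 · 1880 · 79.1 = 2.736 mm.
The walls engage after the gap closes; constrained expansion = 2.736 − 0.39 = 2.346 mm.
The walls impose strain ε = −(2.346)/1880 = -1.2480e-03; σ = Eε = 102000 · -1.2480e-03 = -127.3 MPa.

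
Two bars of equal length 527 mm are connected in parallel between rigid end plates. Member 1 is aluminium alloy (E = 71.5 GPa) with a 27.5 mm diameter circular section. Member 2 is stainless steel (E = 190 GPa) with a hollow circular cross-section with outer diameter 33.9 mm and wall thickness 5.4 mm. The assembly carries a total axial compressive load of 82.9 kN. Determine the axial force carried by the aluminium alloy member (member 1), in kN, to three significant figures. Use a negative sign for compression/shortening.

-26.2 kN

A_1 = 594 mm².
A_2 = 483.5 mm².
Equal strain + equilibrium ⇒ each member carries load in proportion to AE: A₁E₁ = 42470000 N, A₂E₂ = 91860000 N, ΣAE = 134300000 N.
F₁ = P·A₁E₁/ΣAE = -82900·42470000/134300000 = -26210 N.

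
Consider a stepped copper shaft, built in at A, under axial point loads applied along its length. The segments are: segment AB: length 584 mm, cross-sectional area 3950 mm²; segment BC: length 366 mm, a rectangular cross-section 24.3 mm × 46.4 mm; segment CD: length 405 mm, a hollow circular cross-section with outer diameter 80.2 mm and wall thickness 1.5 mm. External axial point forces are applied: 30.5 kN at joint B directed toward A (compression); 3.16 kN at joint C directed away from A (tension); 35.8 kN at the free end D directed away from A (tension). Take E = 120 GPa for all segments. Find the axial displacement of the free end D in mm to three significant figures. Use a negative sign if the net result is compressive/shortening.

0.442 mm

Internal axial forces (sectioning from the free end, tension +): N_CD = 35.8 kN, N_BC = 38.96 kN, N_AB = 8.46 kN.
A_BC = 1128 mm².
A_CD = 370.9 mm².
δ_AB = 8460·584/(3950·120000) = 0.01042 mm
δ_BC = 38960·366/(1128·120000) = 0.1054 mm
δ_CD = 35800·405/(370.9·120000) = 0.3258 mm
δ = Σδ_i = 0.4416 mm.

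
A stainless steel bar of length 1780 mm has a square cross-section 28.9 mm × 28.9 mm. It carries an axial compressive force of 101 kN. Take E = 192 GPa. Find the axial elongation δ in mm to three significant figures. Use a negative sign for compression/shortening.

-1.12 mm

A = 835.2 mm².
δ_mech = NL/(AE) = -101000·1780/(835.2·192000) = -1.121 mm.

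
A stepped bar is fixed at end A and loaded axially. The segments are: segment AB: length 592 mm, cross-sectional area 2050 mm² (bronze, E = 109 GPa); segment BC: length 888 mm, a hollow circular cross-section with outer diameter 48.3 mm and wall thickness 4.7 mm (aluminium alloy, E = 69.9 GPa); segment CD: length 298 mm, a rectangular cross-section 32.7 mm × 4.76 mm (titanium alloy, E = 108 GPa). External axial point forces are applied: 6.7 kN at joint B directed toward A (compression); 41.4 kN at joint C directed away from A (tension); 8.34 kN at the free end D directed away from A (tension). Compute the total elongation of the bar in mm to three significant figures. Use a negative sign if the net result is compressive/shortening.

Internal axial forces (sectioning from the free end, tension +): N_CD = 8.34 kN, N_BC = 49.74 kN, N_AB = 43.04 kN.
A_BC = 643.8 mm².
A_CD = 155.7 mm².
δ_AB = 43040·592/(2050·109000) = 0.114 mm
δ_BC = 49740·888/(643.8·69900) = 0.9815 mm
δ_CD = 8340·298/(155.7·108000) = 0.1478 mm
δ = Σδ_i = 1.243 mm.

1.24 mm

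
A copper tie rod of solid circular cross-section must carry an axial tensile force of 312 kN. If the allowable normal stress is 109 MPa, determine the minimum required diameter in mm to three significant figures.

60.4 mm

Required area A ≥ P/σ_allow = 312000/109 = 2862 mm².
For a solid circular section, d ≥ √(4A/π) = 60.37 mm.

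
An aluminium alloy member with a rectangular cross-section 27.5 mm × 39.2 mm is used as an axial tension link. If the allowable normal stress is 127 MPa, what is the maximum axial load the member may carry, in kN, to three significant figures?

A = 1078 mm².
P_max = σ_allow · A = 127 · 1078 = 136900 N = 136.9 kN.

137 kN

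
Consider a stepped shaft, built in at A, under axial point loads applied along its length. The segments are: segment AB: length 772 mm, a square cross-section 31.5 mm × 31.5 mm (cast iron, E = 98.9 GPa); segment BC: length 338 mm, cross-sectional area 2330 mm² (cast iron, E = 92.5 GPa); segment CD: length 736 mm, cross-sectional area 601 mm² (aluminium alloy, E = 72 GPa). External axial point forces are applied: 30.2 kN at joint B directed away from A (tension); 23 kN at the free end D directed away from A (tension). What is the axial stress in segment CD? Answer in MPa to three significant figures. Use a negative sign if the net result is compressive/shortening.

Internal axial forces (sectioning from the free end, tension +): N_CD = 23 kN, N_BC = 23 kN, N_AB = 53.2 kN.
σ_CD = N_CD/A_CD = 23000/601 = 38.27 MPa.

38.3 MPa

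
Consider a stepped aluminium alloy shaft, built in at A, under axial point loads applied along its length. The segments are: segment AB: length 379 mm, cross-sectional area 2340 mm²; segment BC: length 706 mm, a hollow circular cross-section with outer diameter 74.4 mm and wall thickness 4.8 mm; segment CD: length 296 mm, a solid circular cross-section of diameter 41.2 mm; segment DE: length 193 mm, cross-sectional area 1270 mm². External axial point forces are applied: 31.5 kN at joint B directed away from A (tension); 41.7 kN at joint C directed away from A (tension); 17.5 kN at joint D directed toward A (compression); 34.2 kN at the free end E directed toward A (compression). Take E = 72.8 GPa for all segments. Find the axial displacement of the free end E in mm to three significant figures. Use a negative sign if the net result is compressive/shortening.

Internal axial forces (sectioning from the free end, tension +): N_DE = -34.2 kN, N_CD = -51.7 kN, N_BC = -10 kN, N_AB = 21.5 kN.
A_BC = 1050 mm².
A_CD = 1333 mm².
δ_AB = 21500·379/(2340·72800) = 0.04783 mm
δ_BC = -10000·706/(1050·72800) = -0.0924 mm
δ_CD = -51700·296/(1333·72800) = -0.1577 mm
δ_DE = -34200·193/(1270·72800) = -0.07139 mm
δ = Σδ_i = -0.2736 mm.

-0.274 mm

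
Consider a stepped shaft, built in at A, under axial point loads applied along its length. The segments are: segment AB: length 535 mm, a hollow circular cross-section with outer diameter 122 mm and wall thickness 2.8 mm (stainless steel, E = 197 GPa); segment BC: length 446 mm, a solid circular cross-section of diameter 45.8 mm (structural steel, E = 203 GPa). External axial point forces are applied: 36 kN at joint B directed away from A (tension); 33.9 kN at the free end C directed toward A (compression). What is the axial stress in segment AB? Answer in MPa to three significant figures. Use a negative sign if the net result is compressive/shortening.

2.00 MPa

Internal axial forces (sectioning from the free end, tension +): N_BC = -33.9 kN, N_AB = 2.1 kN.
A_AB = 1049 mm².
σ_AB = N_AB/A_AB = 2100/1049 = 2.003 MPa.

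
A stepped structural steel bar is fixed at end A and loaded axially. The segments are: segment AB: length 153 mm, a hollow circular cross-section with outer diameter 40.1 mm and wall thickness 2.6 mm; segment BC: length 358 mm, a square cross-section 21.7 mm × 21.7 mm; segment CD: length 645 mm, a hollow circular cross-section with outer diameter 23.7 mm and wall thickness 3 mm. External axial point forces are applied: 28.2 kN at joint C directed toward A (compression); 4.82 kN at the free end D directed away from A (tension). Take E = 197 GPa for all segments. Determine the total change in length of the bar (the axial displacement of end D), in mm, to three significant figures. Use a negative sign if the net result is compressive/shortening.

Internal axial forces (sectioning from the free end, tension +): N_CD = 4.82 kN, N_BC = -23.38 kN, N_AB = -23.38 kN.
A_AB = 306.3 mm².
A_BC = 470.9 mm².
A_CD = 195.1 mm².
δ_AB = -23380·153/(306.3·197000) = -0.05928 mm
δ_BC = -23380·358/(470.9·197000) = -0.09023 mm
δ_CD = 4820·645/(195.1·197000) = 0.08089 mm
δ = Σδ_i = -0.06862 mm.

-0.0686 mm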